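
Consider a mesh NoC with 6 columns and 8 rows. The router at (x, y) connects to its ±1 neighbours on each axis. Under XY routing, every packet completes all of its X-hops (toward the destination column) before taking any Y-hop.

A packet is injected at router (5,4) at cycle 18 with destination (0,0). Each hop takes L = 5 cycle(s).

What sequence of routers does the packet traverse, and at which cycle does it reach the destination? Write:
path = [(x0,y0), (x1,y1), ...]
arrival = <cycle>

src (5,4)  cyc=18
W→(4,4)  cyc=23
W→(3,4)  cyc=28
W→(2,4)  cyc=33
W→(1,4)  cyc=38
W→(0,4)  cyc=43
S→(0,3)  cyc=48
S→(0,2)  cyc=53
S→(0,1)  cyc=58
S→(0,0)  cyc=63

path = [(5,4), (4,4), (3,4), (2,4), (1,4), (0,4), (0,3), (0,2), (0,1), (0,0)]
arrival = 63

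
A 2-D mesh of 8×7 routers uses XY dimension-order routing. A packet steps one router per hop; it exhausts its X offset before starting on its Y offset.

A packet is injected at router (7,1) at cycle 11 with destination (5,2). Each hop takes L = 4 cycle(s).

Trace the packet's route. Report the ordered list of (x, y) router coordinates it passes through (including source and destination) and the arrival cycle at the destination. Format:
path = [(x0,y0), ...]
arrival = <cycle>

src (7,1)  cyc=11
W→(6,1)  cyc=15
W→(5,1)  cyc=19
N→(5,2)  cyc=23

path = [(7,1), (6,1), (5,1), (5,2)]
arrival = 23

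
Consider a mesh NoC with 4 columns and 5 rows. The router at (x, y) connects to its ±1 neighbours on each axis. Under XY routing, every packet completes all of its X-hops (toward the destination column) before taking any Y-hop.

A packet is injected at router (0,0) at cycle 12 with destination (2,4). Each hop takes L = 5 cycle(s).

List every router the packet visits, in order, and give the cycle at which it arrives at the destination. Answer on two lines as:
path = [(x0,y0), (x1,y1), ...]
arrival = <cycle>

[0] x=0 y=0 t=12
[1] x=1 y=0 t=17 →E
[2] x=2 y=0 t=22 →E
[3] x=2 y=1 t=27 →N
[4] x=2 y=2 t=32 →N
[5] x=2 y=3 t=37 →N
[6] x=2 y=4 t=42 →N

path = [(0,0), (1,0), (2,0), (2,1), (2,2), (2,3), (2,4)]
arrival = 42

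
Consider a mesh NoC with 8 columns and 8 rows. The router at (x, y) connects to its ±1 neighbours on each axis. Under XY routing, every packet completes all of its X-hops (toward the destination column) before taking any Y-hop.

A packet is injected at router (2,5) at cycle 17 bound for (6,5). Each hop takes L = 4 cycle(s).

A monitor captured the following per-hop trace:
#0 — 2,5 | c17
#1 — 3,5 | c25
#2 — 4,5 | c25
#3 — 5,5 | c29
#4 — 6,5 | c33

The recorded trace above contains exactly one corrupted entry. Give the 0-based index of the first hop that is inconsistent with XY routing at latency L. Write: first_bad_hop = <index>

first_bad_hop = 1

check 1→ d=(1,0) cyc+8: BAD: Δcyc=8≠L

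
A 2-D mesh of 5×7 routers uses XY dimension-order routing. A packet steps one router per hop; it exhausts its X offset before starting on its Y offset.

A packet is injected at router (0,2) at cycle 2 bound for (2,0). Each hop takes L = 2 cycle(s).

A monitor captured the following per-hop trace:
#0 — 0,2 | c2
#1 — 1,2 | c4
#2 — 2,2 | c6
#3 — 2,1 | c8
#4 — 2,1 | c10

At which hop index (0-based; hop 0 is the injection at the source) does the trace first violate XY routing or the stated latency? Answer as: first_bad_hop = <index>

  1: Δx=+1 Δy=+0 Δt=2 [ok]
  2: Δx=+1 Δy=+0 Δt=2 [ok]
  3: Δx=+0 Δy=-1 Δt=2 [ok]
  4: Δx=+0 Δy=+0 Δt=2 [BAD: non-unit step]

first_bad_hop = 4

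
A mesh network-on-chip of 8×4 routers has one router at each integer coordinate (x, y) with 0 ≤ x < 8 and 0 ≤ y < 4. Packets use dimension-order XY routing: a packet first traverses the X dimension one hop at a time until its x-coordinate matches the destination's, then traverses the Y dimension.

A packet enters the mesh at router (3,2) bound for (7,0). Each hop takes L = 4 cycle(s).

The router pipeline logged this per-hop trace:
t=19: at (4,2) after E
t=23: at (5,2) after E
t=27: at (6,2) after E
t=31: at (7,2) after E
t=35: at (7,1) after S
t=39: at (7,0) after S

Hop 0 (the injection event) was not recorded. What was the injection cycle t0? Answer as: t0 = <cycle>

At hop 1 the cycle is 19; in general cyc_k = t0 + kL.
Therefore t0 = 19 − L = 15.

t0 = 15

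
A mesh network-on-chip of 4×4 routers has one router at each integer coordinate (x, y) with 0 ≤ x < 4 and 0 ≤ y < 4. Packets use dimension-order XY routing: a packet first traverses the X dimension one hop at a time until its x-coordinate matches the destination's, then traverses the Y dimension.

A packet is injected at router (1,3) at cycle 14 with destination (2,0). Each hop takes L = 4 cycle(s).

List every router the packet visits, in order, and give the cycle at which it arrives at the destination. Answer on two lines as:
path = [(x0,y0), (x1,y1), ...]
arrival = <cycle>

hop 0: (1,3) @ cyc 14
hop 1: (2,3) @ cyc 18  [E]
hop 2: (2,2) @ cyc 22  [S]
hop 3: (2,1) @ cyc 26  [S]
hop 4: (2,0) @ cyc 30  [S]

path = [(1,3), (2,3), (2,2), (2,1), (2,0)]
arrival = 30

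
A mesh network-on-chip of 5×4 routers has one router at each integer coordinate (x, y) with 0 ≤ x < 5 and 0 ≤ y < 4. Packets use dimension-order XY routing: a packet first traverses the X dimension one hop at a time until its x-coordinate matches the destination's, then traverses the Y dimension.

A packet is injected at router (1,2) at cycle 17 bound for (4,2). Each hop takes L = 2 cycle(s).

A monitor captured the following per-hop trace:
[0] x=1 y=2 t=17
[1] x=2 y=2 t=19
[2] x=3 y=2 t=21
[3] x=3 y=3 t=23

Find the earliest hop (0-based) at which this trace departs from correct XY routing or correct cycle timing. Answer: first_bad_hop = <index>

[1] (+1,+0) / 2c ⇒ ok
[2] (+1,+0) / 2c ⇒ ok
[3] (+0,+1) / 2c ⇒ BAD: Y-move but x=3≠4

first_bad_hop = 3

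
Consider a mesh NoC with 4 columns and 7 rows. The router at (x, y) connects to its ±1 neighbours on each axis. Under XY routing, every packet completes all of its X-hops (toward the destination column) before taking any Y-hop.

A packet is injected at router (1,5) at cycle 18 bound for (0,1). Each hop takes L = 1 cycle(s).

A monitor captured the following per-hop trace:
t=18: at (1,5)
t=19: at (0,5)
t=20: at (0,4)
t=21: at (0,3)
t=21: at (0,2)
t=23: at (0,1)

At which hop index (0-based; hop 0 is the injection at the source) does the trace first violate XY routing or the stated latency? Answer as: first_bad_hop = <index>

[1] (-1,+0) / 1c ⇒ ok
[2] (+0,-1) / 1c ⇒ ok
[3] (+0,-1) / 1c ⇒ ok
[4] (+0,-1) / 0c ⇒ BAD: Δcyc=0≠L

first_bad_hop = 4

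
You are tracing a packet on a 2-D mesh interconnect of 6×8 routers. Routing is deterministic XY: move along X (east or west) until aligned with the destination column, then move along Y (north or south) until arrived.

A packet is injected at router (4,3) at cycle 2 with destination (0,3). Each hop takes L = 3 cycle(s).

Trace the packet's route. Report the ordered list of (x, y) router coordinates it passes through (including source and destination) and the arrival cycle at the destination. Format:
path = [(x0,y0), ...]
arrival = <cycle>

path = [(4,3), (3,3), (2,3), (1,3), (0,3)]
arrival = 14

hop 0: (4,3) @ cyc 2
hop 1: (3,3) @ cyc 5  [W]
hop 2: (2,3) @ cyc 8  [W]
hop 3: (1,3) @ cyc 11  [W]
hop 4: (0,3) @ cyc 14  [W]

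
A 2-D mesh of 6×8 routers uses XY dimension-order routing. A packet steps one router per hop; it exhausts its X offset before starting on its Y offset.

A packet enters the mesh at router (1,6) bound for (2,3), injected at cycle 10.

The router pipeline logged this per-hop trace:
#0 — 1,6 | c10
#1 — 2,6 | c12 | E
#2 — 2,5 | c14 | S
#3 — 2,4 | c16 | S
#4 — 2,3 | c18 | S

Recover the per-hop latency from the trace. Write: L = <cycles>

L = 2

Δcyc across hop 0→1: 12 − 10 = 2.
Per-hop latency L = Δcyc = 2.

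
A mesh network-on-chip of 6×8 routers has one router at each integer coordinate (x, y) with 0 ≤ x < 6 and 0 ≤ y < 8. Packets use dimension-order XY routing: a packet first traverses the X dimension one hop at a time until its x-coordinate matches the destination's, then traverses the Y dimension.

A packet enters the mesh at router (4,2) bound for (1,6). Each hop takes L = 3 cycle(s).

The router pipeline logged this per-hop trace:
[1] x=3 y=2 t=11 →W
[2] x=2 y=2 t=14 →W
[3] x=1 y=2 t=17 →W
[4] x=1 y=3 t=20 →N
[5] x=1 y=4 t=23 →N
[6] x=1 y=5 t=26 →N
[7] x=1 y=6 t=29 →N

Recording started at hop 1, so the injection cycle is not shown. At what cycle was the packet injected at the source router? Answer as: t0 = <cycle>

At hop 1 the cycle is 11; in general cyc_k = t0 + kL.
So t0 = 11 − 1·3 = 8.

t0 = 8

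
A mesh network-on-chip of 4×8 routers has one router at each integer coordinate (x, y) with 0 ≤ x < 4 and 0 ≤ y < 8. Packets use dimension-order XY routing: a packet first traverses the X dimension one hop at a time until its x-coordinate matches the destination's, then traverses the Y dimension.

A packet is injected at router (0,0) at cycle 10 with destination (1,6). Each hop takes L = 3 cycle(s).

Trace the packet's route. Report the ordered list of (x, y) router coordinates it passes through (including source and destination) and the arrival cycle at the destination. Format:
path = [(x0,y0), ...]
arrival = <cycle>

[0] x=0 y=0 t=10
[1] x=1 y=0 t=13 →E
[2] x=1 y=1 t=16 →N
[3] x=1 y=2 t=19 →N
[4] x=1 y=3 t=22 →N
[5] x=1 y=4 t=25 →N
[6] x=1 y=5 t=28 →N
[7] x=1 y=6 t=31 →N

path = [(0,0), (1,0), (1,1), (1,2), (1,3), (1,4), (1,5), (1,6)]
arrival = 31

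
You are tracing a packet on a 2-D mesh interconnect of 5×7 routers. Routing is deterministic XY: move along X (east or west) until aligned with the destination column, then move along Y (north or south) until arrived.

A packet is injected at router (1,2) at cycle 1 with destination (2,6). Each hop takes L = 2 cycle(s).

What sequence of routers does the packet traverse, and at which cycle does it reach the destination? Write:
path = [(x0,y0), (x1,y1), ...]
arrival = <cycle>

#0 — 1,2 | c1
#1 — 2,2 | c3 | E
#2 — 2,3 | c5 | N
#3 — 2,4 | c7 | N
#4 — 2,5 | c9 | N
#5 — 2,6 | c11 | N

path = [(1,2), (2,2), (2,3), (2,4), (2,5), (2,6)]
arrival = 11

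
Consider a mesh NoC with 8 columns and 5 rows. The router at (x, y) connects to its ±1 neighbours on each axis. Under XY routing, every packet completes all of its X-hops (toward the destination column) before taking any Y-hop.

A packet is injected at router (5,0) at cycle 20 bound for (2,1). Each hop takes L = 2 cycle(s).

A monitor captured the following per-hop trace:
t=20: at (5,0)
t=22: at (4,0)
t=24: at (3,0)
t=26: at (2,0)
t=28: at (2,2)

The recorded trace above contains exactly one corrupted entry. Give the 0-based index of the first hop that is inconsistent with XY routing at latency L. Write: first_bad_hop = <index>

first_bad_hop = 4

[1] (-1,+0) / 2c ⇒ ok
[2] (-1,+0) / 2c ⇒ ok
[3] (-1,+0) / 2c ⇒ ok
[4] (+0,+2) / 2c ⇒ BAD: non-unit step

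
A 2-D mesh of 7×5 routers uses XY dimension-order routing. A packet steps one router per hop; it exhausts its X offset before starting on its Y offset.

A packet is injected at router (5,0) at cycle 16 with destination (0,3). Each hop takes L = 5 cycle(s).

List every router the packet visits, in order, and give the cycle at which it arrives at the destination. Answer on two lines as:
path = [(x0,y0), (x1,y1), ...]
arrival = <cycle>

path = [(5,0), (4,0), (3,0), (2,0), (1,0), (0,0), (0,1), (0,2), (0,3)]
arrival = 56

hop 0: (5,0) @ cyc 16
hop 1: (4,0) @ cyc 21  [W]
hop 2: (3,0) @ cyc 26  [W]
hop 3: (2,0) @ cyc 31  [W]
hop 4: (1,0) @ cyc 36  [W]
hop 5: (0,0) @ cyc 41  [W]
hop 6: (0,1) @ cyc 46  [N]
hop 7: (0,2) @ cyc 51  [N]
hop 8: (0,3) @ cyc 56  [N]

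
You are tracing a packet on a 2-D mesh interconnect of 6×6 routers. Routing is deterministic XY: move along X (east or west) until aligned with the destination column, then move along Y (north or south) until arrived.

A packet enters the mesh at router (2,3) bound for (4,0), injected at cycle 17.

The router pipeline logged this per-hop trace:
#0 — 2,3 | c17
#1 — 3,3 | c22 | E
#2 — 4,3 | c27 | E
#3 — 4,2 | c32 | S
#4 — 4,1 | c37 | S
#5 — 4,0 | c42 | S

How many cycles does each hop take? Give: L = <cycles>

L = 5

From hop 0 (17) to hop 1 (22): +5 cycles.
That increment is L by definition: L = 5.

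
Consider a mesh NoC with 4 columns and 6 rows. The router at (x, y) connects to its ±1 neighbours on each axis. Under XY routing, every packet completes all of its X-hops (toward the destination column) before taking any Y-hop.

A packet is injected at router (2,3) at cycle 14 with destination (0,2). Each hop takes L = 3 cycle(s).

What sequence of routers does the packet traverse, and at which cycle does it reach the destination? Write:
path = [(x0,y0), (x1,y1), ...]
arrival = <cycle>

path = [(2,3), (1,3), (0,3), (0,2)]
arrival = 23

[0] x=2 y=3 t=14
[1] x=1 y=3 t=17 →W
[2] x=0 y=3 t=20 →W
[3] x=0 y=2 t=23 →S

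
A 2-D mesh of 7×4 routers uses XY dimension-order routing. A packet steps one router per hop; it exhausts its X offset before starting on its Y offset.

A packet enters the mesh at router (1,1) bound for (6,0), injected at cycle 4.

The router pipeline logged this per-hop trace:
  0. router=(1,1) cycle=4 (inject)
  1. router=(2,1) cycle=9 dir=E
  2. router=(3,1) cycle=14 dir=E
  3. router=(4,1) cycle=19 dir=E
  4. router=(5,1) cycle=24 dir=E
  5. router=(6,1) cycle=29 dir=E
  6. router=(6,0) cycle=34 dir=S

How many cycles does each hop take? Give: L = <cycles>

Δcyc across hop 0→1: 9 − 4 = 5.
That increment is L by definition: L = 5.

L = 5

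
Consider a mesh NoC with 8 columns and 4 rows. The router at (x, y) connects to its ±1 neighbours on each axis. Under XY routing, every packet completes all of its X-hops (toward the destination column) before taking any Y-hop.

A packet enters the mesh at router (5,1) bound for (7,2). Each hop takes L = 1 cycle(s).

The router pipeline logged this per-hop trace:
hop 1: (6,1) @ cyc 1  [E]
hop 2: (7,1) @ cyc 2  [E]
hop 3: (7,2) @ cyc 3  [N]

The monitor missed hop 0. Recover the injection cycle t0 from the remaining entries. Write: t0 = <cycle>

Hop 1 reached at cycle 1; hop k is at t0 + k·L.
t0 = cyc[1] − L = 1 − 1 = 0.

t0 = 0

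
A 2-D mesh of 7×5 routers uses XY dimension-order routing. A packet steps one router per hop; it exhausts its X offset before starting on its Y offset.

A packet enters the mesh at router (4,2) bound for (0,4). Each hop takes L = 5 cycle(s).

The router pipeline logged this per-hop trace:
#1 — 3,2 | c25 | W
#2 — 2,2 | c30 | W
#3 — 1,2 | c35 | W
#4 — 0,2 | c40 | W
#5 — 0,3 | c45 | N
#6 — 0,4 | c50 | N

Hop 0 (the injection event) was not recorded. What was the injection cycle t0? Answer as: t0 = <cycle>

At hop 1 the cycle is 25; in general cyc_k = t0 + kL.
Therefore t0 = 25 − L = 20.

t0 = 20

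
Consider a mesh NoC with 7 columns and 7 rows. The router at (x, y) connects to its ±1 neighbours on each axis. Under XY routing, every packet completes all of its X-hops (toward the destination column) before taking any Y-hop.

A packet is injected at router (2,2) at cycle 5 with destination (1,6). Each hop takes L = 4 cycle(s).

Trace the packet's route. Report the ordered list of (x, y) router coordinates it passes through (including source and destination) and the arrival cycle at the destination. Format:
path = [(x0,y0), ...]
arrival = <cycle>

src (2,2)  cyc=5
W→(1,2)  cyc=9
N→(1,3)  cyc=13
N→(1,4)  cyc=17
N→(1,5)  cyc=21
N→(1,6)  cyc=25

path = [(2,2), (1,2), (1,3), (1,4), (1,5), (1,6)]
arrival = 25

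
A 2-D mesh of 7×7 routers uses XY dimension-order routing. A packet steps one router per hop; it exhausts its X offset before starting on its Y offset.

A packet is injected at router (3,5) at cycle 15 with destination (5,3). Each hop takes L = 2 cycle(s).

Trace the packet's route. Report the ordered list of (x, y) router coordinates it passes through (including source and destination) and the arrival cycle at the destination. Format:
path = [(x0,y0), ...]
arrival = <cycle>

path = [(3,5), (4,5), (5,5), (5,4), (5,3)]
arrival = 23

hop 0: (3,5) @ cyc 15
hop 1: (4,5) @ cyc 17  [E]
hop 2: (5,5) @ cyc 19  [E]
hop 3: (5,4) @ cyc 21  [S]
hop 4: (5,3) @ cyc 23  [S]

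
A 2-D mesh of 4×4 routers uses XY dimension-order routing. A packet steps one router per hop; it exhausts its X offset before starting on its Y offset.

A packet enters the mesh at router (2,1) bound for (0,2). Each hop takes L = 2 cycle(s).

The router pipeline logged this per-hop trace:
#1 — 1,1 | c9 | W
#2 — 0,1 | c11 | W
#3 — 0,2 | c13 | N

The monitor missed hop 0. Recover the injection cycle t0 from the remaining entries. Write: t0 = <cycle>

t0 = 7

At hop 1 the cycle is 9; in general cyc_k = t0 + kL.
So t0 = 9 − 1·2 = 7.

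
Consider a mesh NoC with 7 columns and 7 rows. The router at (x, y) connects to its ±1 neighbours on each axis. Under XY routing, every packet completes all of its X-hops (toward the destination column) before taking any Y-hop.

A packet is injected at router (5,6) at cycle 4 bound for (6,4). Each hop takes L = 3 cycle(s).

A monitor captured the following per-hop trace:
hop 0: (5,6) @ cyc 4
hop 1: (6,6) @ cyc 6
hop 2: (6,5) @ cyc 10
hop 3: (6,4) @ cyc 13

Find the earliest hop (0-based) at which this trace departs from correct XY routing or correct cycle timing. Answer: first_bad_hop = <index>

first_bad_hop = 1

  1: Δx=+1 Δy=+0 Δt=2 [BAD: Δcyc=2≠L]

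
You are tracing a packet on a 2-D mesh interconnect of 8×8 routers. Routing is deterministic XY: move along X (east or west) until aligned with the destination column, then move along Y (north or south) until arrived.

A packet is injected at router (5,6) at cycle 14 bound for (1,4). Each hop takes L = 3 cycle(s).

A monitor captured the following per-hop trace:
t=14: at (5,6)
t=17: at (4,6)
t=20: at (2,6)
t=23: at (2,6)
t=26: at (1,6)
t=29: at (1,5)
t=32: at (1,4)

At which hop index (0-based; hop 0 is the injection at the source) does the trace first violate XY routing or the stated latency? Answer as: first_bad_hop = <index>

first_bad_hop = 2

  1: Δx=-1 Δy=+0 Δt=3 [ok]
  2: Δx=-2 Δy=+0 Δt=3 [BAD: non-unit step]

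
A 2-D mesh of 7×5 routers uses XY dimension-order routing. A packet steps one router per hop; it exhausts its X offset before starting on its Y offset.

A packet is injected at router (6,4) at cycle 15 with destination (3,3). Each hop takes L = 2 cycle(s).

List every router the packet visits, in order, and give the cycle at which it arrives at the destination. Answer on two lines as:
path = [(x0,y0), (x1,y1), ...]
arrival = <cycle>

path = [(6,4), (5,4), (4,4), (3,4), (3,3)]
arrival = 23

src (6,4)  cyc=15
W→(5,4)  cyc=17
W→(4,4)  cyc=19
W→(3,4)  cyc=21
S→(3,3)  cyc=23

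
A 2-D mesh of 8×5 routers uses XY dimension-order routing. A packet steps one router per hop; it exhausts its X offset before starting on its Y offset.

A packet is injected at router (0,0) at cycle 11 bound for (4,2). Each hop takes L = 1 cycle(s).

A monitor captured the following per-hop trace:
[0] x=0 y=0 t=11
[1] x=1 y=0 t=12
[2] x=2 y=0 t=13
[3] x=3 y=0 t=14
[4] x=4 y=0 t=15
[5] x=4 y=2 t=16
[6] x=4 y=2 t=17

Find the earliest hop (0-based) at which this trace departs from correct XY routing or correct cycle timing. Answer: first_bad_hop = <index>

[1] (+1,+0) / 1c ⇒ ok
[2] (+1,+0) / 1c ⇒ ok
[3] (+1,+0) / 1c ⇒ ok
[4] (+1,+0) / 1c ⇒ ok
[5] (+0,+2) / 1c ⇒ BAD: non-unit step

first_bad_hop = 5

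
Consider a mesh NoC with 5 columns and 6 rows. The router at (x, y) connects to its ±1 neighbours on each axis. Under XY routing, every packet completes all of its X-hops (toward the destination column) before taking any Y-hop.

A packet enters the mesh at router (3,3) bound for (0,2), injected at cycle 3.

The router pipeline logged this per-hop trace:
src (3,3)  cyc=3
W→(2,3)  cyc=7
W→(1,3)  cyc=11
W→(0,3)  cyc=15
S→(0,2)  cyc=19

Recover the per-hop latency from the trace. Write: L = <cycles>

L = 4

cyc[1] − cyc[0] = 7 − 3 = 4.
That increment is L by definition: L = 4.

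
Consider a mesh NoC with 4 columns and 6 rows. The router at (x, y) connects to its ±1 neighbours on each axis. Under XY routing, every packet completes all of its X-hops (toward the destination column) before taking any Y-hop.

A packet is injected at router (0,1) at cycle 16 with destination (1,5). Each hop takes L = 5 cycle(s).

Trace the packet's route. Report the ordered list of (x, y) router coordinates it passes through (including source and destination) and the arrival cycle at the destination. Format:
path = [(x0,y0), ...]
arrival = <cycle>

path = [(0,1), (1,1), (1,2), (1,3), (1,4), (1,5)]
arrival = 41

[0] x=0 y=1 t=16
[1] x=1 y=1 t=21 →E
[2] x=1 y=2 t=26 →N
[3] x=1 y=3 t=31 →N
[4] x=1 y=4 t=36 →N
[5] x=1 y=5 t=41 →N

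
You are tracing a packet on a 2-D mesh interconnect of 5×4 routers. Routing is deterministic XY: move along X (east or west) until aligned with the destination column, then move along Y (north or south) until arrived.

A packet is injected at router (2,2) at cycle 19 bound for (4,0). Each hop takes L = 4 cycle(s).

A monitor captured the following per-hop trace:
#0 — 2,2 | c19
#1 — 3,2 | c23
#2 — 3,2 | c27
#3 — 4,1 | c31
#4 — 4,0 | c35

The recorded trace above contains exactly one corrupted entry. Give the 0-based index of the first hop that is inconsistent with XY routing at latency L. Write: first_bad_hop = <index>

  1: Δx=+1 Δy=+0 Δt=4 [ok]
  2: Δx=+0 Δy=+0 Δt=4 [BAD: non-unit step]

first_bad_hop = 2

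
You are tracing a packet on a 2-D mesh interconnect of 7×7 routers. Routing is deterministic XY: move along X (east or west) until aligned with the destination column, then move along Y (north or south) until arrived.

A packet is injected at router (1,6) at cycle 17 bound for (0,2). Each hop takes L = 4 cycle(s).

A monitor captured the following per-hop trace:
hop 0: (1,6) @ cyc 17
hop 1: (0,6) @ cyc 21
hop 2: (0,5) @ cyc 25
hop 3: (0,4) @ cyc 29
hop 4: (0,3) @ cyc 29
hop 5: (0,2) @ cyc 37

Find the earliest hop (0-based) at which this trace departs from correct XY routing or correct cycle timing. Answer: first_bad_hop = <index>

first_bad_hop = 4

[1] (-1,+0) / 4c ⇒ ok
[2] (+0,-1) / 4c ⇒ ok
[3] (+0,-1) / 4c ⇒ ok
[4] (+0,-1) / 0c ⇒ BAD: Δcyc=0≠L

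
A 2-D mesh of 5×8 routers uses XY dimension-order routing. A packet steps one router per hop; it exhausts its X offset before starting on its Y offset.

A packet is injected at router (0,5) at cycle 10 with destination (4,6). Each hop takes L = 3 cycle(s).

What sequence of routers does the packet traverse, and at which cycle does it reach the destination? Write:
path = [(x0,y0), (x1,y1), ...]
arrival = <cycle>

path = [(0,5), (1,5), (2,5), (3,5), (4,5), (4,6)]
arrival = 25

#0 — 0,5 | c10
#1 — 1,5 | c13 | E
#2 — 2,5 | c16 | E
#3 — 3,5 | c19 | E
#4 — 4,5 | c22 | E
#5 — 4,6 | c25 | N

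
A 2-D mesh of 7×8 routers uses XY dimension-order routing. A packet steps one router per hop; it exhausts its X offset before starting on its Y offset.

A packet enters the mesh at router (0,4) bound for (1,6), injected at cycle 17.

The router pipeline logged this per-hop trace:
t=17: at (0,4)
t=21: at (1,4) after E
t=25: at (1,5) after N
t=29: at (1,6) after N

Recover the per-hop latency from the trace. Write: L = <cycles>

L = 4

cyc[1] − cyc[0] = 21 − 17 = 4.
That increment is L by definition: L = 4.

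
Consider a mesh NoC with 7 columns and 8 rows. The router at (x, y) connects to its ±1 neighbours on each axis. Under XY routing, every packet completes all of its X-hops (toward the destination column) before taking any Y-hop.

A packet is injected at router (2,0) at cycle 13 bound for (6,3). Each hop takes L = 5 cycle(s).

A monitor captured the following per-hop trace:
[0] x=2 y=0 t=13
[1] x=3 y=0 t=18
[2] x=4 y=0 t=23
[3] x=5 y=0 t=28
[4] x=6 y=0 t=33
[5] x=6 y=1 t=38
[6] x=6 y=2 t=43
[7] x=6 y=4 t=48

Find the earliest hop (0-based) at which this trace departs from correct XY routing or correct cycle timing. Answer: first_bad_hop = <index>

[1] (+1,+0) / 5c ⇒ ok
[2] (+1,+0) / 5c ⇒ ok
[3] (+1,+0) / 5c ⇒ ok
[4] (+1,+0) / 5c ⇒ ok
[5] (+0,+1) / 5c ⇒ ok
[6] (+0,+1) / 5c ⇒ ok
[7] (+0,+2) / 5c ⇒ BAD: non-unit step

first_bad_hop = 7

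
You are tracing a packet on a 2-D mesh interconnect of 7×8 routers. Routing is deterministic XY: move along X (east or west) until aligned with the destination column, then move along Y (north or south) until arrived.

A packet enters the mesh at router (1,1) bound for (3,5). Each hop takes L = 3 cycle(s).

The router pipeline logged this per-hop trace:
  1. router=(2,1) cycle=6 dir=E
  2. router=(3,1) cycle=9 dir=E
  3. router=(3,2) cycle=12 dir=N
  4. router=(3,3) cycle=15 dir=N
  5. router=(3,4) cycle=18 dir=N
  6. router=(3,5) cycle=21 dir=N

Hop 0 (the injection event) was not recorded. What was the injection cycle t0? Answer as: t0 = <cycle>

The first recorded entry is hop 1 at cycle 6.
Therefore t0 = 6 − L = 3.

t0 = 3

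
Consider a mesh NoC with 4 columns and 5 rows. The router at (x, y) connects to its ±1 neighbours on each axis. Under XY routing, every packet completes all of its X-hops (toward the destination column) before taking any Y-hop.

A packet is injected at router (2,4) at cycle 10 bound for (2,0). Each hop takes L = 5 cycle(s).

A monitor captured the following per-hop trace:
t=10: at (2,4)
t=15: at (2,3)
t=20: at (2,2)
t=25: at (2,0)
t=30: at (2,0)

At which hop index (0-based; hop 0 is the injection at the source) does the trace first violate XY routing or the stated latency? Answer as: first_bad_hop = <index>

check 1→ d=(0,-1) cyc+5: ok
check 2→ d=(0,-1) cyc+5: ok
check 3→ d=(0,-2) cyc+5: BAD: non-unit step

first_bad_hop = 3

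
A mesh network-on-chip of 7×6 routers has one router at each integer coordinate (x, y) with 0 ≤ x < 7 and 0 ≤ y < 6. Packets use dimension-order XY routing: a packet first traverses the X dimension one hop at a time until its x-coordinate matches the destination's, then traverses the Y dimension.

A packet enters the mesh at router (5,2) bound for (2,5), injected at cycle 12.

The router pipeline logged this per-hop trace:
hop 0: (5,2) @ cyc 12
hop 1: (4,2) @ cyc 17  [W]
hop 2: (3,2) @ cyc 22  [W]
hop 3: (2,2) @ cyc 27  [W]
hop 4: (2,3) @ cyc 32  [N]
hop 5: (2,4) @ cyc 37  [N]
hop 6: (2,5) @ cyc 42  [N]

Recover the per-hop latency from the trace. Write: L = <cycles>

cyc[1] − cyc[0] = 17 − 12 = 5.
Per-hop latency L = Δcyc = 5.

L = 5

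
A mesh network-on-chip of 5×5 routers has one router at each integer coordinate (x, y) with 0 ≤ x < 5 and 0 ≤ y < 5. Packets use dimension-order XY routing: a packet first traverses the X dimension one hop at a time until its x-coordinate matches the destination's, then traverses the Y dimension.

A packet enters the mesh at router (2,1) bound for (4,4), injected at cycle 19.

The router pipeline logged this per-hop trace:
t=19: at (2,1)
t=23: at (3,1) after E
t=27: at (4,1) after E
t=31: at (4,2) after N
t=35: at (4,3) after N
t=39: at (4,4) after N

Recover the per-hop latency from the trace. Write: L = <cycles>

L = 4

Between hops 0 and 1 the cycle counter advances 23 − 19 = 4.
One hop costs L cycles, so L = 4.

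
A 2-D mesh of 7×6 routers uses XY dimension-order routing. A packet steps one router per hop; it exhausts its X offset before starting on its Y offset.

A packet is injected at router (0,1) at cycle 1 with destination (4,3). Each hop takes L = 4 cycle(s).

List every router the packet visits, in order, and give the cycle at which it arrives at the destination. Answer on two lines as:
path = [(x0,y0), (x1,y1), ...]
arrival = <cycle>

hop 0: (0,1) @ cyc 1
hop 1: (1,1) @ cyc 5  [E]
hop 2: (2,1) @ cyc 9  [E]
hop 3: (3,1) @ cyc 13  [E]
hop 4: (4,1) @ cyc 17  [E]
hop 5: (4,2) @ cyc 21  [N]
hop 6: (4,3) @ cyc 25  [N]

path = [(0,1), (1,1), (2,1), (3,1), (4,1), (4,2), (4,3)]
arrival = 25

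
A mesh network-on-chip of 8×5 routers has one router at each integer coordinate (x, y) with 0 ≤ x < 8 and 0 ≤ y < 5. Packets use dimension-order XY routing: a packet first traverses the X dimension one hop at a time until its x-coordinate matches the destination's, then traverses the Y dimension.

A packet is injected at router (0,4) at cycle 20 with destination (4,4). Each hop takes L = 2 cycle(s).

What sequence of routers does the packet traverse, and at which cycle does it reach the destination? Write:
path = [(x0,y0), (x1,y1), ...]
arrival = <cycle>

src (0,4)  cyc=20
E→(1,4)  cyc=22
E→(2,4)  cyc=24
E→(3,4)  cyc=26
E→(4,4)  cyc=28

path = [(0,4), (1,4), (2,4), (3,4), (4,4)]
arrival = 28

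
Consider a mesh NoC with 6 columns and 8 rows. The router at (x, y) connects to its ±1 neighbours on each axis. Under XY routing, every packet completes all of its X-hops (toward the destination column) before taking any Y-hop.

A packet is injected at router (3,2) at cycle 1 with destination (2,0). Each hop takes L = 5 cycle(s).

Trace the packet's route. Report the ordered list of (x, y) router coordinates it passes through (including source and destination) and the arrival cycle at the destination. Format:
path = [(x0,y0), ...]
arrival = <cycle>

  0. router=(3,2) cycle=1 (inject)
  1. router=(2,2) cycle=6 dir=W
  2. router=(2,1) cycle=11 dir=S
  3. router=(2,0) cycle=16 dir=S

path = [(3,2), (2,2), (2,1), (2,0)]
arrival = 16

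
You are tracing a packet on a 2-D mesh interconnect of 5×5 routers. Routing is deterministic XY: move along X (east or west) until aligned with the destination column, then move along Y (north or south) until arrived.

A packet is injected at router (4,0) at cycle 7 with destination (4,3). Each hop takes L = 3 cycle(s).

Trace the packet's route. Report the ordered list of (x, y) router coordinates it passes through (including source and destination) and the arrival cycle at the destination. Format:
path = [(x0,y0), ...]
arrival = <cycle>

  0. router=(4,0) cycle=7 (inject)
  1. router=(4,1) cycle=10 dir=N
  2. router=(4,2) cycle=13 dir=N
  3. router=(4,3) cycle=16 dir=N

path = [(4,0), (4,1), (4,2), (4,3)]
arrival = 16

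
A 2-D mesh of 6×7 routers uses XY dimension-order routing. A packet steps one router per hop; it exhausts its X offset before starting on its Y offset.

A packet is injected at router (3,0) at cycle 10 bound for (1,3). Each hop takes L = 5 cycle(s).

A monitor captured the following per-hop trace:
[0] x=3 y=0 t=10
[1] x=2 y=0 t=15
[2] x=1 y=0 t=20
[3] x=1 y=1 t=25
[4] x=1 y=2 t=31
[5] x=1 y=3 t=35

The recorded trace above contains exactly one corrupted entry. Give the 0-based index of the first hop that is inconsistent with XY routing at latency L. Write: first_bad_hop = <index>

first_bad_hop = 4

  1: Δx=-1 Δy=+0 Δt=5 [ok]
  2: Δx=-1 Δy=+0 Δt=5 [ok]
  3: Δx=+0 Δy=+1 Δt=5 [ok]
  4: Δx=+0 Δy=+1 Δt=6 [BAD: Δcyc=6≠L]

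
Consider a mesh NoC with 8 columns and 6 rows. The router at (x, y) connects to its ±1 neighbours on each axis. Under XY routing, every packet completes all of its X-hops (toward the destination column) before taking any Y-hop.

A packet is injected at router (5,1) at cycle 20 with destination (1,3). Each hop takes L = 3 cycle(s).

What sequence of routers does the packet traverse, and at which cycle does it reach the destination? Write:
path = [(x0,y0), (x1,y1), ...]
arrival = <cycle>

path = [(5,1), (4,1), (3,1), (2,1), (1,1), (1,2), (1,3)]
arrival = 38

#0 — 5,1 | c20
#1 — 4,1 | c23 | W
#2 — 3,1 | c26 | W
#3 — 2,1 | c29 | W
#4 — 1,1 | c32 | W
#5 — 1,2 | c35 | N
#6 — 1,3 | c38 | N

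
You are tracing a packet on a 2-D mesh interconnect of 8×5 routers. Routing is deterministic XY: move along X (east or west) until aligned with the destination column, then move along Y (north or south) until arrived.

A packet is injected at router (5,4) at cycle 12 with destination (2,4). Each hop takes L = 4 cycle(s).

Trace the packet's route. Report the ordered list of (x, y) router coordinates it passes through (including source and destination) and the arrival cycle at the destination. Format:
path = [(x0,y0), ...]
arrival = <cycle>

path = [(5,4), (4,4), (3,4), (2,4)]
arrival = 24

#0 — 5,4 | c12
#1 — 4,4 | c16 | W
#2 — 3,4 | c20 | W
#3 — 2,4 | c24 | W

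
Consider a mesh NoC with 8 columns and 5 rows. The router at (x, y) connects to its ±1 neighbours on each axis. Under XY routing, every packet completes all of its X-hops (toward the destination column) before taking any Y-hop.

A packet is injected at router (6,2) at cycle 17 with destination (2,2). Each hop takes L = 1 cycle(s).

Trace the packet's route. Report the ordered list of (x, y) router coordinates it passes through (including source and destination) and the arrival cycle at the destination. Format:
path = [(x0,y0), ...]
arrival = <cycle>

path = [(6,2), (5,2), (4,2), (3,2), (2,2)]
arrival = 21

t=17: at (6,2)
t=18: at (5,2) after W
t=19: at (4,2) after W
t=20: at (3,2) after W
t=21: at (2,2) after W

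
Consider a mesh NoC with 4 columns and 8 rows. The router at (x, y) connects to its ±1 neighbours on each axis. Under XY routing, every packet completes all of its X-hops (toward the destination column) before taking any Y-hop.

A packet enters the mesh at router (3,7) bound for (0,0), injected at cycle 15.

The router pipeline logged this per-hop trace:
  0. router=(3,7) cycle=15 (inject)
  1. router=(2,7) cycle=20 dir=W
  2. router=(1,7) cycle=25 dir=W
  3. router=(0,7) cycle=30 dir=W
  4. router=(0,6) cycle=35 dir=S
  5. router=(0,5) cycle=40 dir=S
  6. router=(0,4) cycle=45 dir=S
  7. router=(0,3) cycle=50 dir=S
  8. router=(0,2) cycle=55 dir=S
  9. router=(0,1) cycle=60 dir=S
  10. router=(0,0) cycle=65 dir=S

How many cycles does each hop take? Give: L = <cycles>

L = 5

Δcyc across hop 0→1: 20 − 15 = 5.
Per-hop latency L = Δcyc = 5.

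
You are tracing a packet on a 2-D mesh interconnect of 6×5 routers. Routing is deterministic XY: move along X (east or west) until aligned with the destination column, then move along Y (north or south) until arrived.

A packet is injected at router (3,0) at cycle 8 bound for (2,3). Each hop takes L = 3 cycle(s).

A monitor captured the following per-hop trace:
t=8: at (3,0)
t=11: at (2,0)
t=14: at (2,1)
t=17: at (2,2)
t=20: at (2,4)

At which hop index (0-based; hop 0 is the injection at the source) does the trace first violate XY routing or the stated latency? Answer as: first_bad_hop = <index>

check 1→ d=(-1,0) cyc+3: ok
check 2→ d=(0,1) cyc+3: ok
check 3→ d=(0,1) cyc+3: ok
check 4→ d=(0,2) cyc+3: BAD: non-unit step

first_bad_hop = 4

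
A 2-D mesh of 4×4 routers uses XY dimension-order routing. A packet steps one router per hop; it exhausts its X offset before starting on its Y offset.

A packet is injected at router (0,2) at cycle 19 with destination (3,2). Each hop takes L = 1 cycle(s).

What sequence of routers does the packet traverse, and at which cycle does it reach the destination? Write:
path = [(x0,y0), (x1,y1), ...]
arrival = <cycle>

src (0,2)  cyc=19
E→(1,2)  cyc=20
E→(2,2)  cyc=21
E→(3,2)  cyc=22

path = [(0,2), (1,2), (2,2), (3,2)]
arrival = 22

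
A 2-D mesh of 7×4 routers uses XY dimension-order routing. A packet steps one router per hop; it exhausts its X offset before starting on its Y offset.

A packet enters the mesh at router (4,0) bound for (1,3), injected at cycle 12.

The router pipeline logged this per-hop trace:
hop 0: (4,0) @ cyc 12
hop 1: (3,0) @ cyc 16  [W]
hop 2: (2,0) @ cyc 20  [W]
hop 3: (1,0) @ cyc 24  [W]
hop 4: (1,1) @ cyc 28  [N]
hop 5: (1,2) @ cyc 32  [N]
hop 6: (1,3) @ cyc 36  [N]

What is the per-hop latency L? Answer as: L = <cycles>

Δcyc across hop 0→1: 16 − 12 = 4.
Each hop adds L, hence L = 4.

L = 4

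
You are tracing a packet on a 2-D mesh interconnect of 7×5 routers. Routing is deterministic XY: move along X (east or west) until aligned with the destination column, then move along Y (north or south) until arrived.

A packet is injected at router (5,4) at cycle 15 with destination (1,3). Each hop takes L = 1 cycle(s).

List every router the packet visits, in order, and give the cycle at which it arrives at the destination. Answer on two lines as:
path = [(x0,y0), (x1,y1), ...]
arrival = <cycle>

[0] x=5 y=4 t=15
[1] x=4 y=4 t=16 →W
[2] x=3 y=4 t=17 →W
[3] x=2 y=4 t=18 →W
[4] x=1 y=4 t=19 →W
[5] x=1 y=3 t=20 →S

path = [(5,4), (4,4), (3,4), (2,4), (1,4), (1,3)]
arrival = 20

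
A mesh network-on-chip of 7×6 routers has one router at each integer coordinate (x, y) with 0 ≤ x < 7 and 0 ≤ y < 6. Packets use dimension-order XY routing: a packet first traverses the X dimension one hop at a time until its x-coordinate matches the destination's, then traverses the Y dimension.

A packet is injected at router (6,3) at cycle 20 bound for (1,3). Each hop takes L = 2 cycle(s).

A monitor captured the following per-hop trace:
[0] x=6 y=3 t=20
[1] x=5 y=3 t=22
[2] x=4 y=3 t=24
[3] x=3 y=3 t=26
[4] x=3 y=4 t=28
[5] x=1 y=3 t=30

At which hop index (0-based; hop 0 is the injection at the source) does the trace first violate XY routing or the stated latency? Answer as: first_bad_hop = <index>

first_bad_hop = 4

  1: Δx=-1 Δy=+0 Δt=2 [ok]
  2: Δx=-1 Δy=+0 Δt=2 [ok]
  3: Δx=-1 Δy=+0 Δt=2 [ok]
  4: Δx=+0 Δy=+1 Δt=2 [BAD: Y-move but x=3≠1]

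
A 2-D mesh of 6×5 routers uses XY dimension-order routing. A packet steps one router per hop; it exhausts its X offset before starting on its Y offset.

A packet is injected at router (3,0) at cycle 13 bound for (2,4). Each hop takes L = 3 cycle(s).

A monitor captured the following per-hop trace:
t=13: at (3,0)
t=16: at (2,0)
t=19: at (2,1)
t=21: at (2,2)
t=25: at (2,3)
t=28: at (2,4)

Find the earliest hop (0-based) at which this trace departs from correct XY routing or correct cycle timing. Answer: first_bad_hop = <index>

check 1→ d=(-1,0) cyc+3: ok
check 2→ d=(0,1) cyc+3: ok
check 3→ d=(0,1) cyc+2: BAD: Δcyc=2≠L

first_bad_hop = 3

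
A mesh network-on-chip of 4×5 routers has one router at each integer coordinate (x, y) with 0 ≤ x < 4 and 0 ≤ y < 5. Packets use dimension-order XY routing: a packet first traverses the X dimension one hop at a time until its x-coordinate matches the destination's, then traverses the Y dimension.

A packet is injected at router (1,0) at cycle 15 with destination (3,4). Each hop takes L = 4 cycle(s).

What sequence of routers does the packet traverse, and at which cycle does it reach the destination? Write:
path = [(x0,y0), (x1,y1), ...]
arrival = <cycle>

path = [(1,0), (2,0), (3,0), (3,1), (3,2), (3,3), (3,4)]
arrival = 39

hop 0: (1,0) @ cyc 15
hop 1: (2,0) @ cyc 19  [E]
hop 2: (3,0) @ cyc 23  [E]
hop 3: (3,1) @ cyc 27  [N]
hop 4: (3,2) @ cyc 31  [N]
hop 5: (3,3) @ cyc 35  [N]
hop 6: (3,4) @ cyc 39  [N]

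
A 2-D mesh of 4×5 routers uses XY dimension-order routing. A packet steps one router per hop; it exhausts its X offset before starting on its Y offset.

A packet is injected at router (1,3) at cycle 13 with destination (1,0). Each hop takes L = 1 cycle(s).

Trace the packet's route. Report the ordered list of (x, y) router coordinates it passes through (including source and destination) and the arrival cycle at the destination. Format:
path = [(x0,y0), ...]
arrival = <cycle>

path = [(1,3), (1,2), (1,1), (1,0)]
arrival = 16

#0 — 1,3 | c13
#1 — 1,2 | c14 | S
#2 — 1,1 | c15 | S
#3 — 1,0 | c16 | S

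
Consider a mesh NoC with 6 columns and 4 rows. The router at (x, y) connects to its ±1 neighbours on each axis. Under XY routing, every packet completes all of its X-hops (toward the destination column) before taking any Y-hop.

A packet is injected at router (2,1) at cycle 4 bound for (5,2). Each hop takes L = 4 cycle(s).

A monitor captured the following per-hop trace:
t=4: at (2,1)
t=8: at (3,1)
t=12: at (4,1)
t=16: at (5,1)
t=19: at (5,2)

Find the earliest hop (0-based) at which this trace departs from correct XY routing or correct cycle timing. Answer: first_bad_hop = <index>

hop 1: step (+1,+0), +4 cyc — ok
hop 2: step (+1,+0), +4 cyc — ok
hop 3: step (+1,+0), +4 cyc — ok
hop 4: step (+0,+1), +3 cyc — BAD: Δcyc=3≠L

first_bad_hop = 4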